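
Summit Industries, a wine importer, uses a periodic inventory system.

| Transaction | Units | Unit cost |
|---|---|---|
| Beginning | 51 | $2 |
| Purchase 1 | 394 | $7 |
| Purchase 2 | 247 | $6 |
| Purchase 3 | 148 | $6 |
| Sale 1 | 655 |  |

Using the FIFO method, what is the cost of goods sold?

COGS = $4,120

Sale 1 (655) [FIFO — oldest first]: 51 @ $2 + 394 @ $7 + 210 @ $6 = $4,120
Ending inventory: 37 @ $6 + 148 @ $6 = $1,110
Check: goods available $5,230 = COGS $4,120 + ending $1,110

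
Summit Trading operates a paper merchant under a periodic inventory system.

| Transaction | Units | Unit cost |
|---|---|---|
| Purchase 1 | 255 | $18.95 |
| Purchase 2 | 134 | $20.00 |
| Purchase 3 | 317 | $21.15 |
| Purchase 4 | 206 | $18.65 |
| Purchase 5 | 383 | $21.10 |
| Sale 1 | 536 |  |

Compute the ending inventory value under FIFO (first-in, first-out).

Sale 1 (536) [FIFO — oldest first]: 255 @ $18.95 + 134 @ $20.00 + 147 @ $21.15 = $10,621.30
Ending inventory: 170 @ $21.15 + 206 @ $18.65 + 383 @ $21.10 = $15,518.70
Check: goods available $26,140.00 = COGS $10,621.30 + ending $15,518.70

Ending inventory = $15,518.70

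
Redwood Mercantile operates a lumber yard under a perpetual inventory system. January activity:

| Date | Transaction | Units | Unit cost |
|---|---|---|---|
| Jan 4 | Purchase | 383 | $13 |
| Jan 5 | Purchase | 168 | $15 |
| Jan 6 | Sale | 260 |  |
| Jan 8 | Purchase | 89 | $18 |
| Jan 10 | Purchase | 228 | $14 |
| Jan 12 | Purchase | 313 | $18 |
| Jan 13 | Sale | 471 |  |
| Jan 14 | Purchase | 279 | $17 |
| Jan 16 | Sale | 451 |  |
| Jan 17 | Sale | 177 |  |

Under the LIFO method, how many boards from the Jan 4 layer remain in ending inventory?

101

Jan 6, 260 sold [LIFO — newest first]: 168 @ $15 + 92 @ $13 = $3,716
Jan 13, 471 sold [LIFO — newest first]: 313 @ $18 + 158 @ $14 = $7,846
Jan 16, 451 sold [LIFO — newest first]: 279 @ $17 + 70 @ $14 + 89 @ $18 + 13 @ $13 = $7,494
Jan 17, 177 sold [LIFO — newest first]: 177 @ $13 = $2,301
Total COGS = $3,716 + $7,846 + $7,494 + $2,301 = $21,357
Ending inventory: 101 @ $13 = $1,313
Check: goods available $22,670 = COGS $21,357 + ending $1,313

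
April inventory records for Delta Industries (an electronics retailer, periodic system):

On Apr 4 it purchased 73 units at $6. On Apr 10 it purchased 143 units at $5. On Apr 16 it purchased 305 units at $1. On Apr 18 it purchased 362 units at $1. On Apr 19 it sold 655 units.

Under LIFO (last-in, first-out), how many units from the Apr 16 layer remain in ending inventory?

Apr 19, 655 sold [LIFO — newest first]: 362 @ $1 + 293 @ $1 = $655
Ending inventory: 73 @ $6 + 143 @ $5 + 12 @ $1 = $1,165

12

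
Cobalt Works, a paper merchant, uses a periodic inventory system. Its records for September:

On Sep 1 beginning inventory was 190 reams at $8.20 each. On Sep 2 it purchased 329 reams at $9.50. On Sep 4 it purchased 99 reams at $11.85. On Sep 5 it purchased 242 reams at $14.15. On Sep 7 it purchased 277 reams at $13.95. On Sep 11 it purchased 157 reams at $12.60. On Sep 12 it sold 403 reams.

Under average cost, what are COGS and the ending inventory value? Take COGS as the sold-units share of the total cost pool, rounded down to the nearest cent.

Sep 12, sell 403: 403/1294 × $15,123.30 → $4,709.96
Ending inventory (cost pool remaining) = $10,413.34

COGS = $4,709.96; ending inventory = $10,413.34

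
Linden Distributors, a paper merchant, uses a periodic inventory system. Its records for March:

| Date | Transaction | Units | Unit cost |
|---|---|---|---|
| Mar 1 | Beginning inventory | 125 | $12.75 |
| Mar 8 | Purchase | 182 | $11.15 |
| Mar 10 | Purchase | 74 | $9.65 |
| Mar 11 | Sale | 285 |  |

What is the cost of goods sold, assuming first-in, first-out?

COGS = $3,377.75

Mar 11, 285 sold [FIFO — oldest first]: 125 @ $12.75 + 160 @ $11.15 = $3,377.75
Ending inventory: 22 @ $11.15 + 74 @ $9.65 = $959.40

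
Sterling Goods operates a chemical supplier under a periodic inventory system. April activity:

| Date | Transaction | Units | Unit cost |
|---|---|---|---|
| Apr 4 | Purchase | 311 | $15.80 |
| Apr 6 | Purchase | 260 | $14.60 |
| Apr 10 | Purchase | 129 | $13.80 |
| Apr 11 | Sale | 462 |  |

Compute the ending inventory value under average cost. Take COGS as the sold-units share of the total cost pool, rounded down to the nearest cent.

Ending inventory = $3,566.60

Apr 11, sell 462: 462/700 × $10,490.00 → $6,923.40
Ending inventory (cost pool remaining) = $3,566.60
Check: goods available $10,490.00 = COGS $6,923.40 + ending $3,566.60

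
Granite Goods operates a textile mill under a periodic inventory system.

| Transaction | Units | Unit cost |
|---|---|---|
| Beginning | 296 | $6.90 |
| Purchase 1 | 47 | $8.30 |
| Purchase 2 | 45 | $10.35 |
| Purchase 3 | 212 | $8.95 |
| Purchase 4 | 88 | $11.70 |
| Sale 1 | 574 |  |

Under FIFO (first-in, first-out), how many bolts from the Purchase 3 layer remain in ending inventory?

26

Sale 1 (574) [FIFO — oldest first]: 296 @ $6.90 + 47 @ $8.30 + 45 @ $10.35 + 186 @ $8.95 = $4,562.95
Ending inventory: 26 @ $8.95 + 88 @ $11.70 = $1,262.30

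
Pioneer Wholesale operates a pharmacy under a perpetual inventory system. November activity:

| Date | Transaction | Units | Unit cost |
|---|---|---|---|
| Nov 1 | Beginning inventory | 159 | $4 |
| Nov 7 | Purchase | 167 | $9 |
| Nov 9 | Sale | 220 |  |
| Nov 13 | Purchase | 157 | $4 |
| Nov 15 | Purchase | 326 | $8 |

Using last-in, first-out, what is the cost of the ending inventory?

Ending inventory = $3,660

Nov 9, 220 sold [LIFO — newest first]: 167 @ $9 + 53 @ $4 = $1,715
Ending inventory: 106 @ $4 + 157 @ $4 + 326 @ $8 = $3,660
Check: goods available $5,375 = COGS $1,715 + ending $3,660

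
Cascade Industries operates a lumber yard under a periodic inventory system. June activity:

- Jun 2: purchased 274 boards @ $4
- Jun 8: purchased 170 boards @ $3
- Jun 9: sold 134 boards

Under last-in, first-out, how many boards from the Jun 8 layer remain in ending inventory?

36

Jun 9, 134 sold [LIFO — newest first]: 134 @ $3 = $402
Ending inventory: 274 @ $4 + 36 @ $3 = $1,204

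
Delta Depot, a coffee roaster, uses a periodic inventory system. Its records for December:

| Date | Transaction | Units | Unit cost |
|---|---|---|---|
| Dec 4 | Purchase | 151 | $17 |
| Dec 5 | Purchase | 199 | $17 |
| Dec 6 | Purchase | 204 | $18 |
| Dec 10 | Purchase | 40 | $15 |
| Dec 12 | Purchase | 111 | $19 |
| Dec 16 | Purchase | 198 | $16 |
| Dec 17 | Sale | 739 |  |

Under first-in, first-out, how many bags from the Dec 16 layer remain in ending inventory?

Dec 17, 739 sold [FIFO — oldest first]: 151 @ $17 + 199 @ $17 + 204 @ $18 + 40 @ $15 + 111 @ $19 + 34 @ $16 = $12,875
Ending inventory: 164 @ $16 = $2,624
Check: goods available $15,499 = COGS $12,875 + ending $2,624

164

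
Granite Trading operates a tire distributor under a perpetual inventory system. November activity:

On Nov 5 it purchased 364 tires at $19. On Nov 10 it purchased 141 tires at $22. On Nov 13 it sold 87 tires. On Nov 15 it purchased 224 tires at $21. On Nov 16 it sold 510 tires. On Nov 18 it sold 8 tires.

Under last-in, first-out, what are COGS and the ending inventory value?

Nov 13, 87 sold [LIFO — newest first]: 87 @ $22 = $1,914
Nov 16, 510 sold [LIFO — newest first]: 224 @ $21 + 54 @ $22 + 232 @ $19 = $10,300
Nov 18, 8 sold [LIFO — newest first]: 8 @ $19 = $152
Total COGS = $1,914 + $10,300 + $152 = $12,366
Ending inventory: 124 @ $19 = $2,356
Check: goods available $14,722 = COGS $12,366 + ending $2,356

COGS = $12,366; ending inventory = $2,356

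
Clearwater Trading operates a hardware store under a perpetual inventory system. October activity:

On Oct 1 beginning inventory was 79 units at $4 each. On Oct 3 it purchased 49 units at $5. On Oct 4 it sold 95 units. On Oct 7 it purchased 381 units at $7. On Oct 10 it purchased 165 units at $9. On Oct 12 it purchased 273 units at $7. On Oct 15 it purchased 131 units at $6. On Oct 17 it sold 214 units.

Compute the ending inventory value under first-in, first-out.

Oct 4, 95 sold [FIFO — oldest first]: 79 @ $4 + 16 @ $5 = $396
Oct 17, 214 sold [FIFO — oldest first]: 33 @ $5 + 181 @ $7 = $1,432
Total COGS = $396 + $1,432 = $1,828
Ending inventory: 200 @ $7 + 165 @ $9 + 273 @ $7 + 131 @ $6 = $5,582

Ending inventory = $5,582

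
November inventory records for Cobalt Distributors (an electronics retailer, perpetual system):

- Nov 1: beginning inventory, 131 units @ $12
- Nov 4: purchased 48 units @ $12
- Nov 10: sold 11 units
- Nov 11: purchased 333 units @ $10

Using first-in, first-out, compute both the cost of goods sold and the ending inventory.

COGS = $132; ending inventory = $5,346

Nov 10, 11 sold [FIFO — oldest first]: 11 @ $12 = $132
Ending inventory: 120 @ $12 + 48 @ $12 + 333 @ $10 = $5,346
Check: goods available $5,478 = COGS $132 + ending $5,346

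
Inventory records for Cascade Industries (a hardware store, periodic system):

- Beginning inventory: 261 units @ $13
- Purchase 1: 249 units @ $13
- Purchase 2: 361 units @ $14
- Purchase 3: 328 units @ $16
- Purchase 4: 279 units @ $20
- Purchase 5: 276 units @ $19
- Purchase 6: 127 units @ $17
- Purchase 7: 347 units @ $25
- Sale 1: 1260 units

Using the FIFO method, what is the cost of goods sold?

Sale 1 (1260) [FIFO — oldest first]: 261 @ $13 + 249 @ $13 + 361 @ $14 + 328 @ $16 + 61 @ $20 = $18,152
Ending inventory: 218 @ $20 + 276 @ $19 + 127 @ $17 + 347 @ $25 = $20,438

COGS = $18,152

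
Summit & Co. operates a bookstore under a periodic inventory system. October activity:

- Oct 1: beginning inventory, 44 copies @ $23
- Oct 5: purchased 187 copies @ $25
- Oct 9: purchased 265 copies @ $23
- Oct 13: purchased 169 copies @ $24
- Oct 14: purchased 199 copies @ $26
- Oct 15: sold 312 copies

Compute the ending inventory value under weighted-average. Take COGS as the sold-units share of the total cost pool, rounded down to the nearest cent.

Ending inventory = $13,424.34

Oct 15, sell 312: 312/864 × $21,012.00 → $7,587.66
Ending inventory (cost pool remaining) = $13,424.34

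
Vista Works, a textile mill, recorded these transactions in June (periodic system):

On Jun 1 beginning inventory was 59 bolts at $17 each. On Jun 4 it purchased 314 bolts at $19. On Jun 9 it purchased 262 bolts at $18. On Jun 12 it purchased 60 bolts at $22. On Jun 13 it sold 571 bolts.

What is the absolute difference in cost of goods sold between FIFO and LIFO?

FIFO COGS: 59 @ $17 + 314 @ $19 + 198 @ $18 = $10,533
LIFO COGS: 60 @ $22 + 262 @ $18 + 249 @ $19 = $10,767
Difference = |$10,533 − $10,767| = $234

$234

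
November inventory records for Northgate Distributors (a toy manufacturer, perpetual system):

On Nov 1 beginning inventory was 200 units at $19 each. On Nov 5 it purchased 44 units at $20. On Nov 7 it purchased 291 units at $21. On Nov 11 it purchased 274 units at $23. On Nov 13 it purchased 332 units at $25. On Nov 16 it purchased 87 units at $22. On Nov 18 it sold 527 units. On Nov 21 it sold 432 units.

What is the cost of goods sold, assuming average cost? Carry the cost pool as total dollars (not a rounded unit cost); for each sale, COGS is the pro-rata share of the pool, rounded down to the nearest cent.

COGS = $21,325.25

After Nov 1: 200 on hand, pool $3,800.00 (≈ $19.0000 each)
After Nov 5: 244 on hand, pool $4,680.00 (≈ $19.1803 each)
After Nov 7: 535 on hand, pool $10,791.00 (≈ $20.1701 each)
After Nov 11: 809 on hand, pool $17,093.00 (≈ $21.1286 each)
After Nov 13: 1141 on hand, pool $25,393.00 (≈ $22.2550 each)
After Nov 16: 1228 on hand, pool $27,307.00 (≈ $22.2370 each)
Nov 18, sell 527: 527/1228 × $27,307.00 → $11,718.88
Nov 21, sell 432: 432/701 × $15,588.12 → $9,606.37
Total COGS = $11,718.88 + $9,606.37 = $21,325.25
Ending inventory (cost pool remaining) = $5,981.75
Check: goods available $27,307.00 = COGS $21,325.25 + ending $5,981.75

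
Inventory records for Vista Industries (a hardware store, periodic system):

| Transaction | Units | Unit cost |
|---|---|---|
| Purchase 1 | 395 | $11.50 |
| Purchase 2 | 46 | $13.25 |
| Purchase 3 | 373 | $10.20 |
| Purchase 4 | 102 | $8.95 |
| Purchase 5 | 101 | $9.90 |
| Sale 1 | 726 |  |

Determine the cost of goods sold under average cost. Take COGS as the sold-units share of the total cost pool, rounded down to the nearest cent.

COGS = $7,759.27

Sale 1, sell 726: 726/1017 × $10,869.40 → $7,759.27
Ending inventory (cost pool remaining) = $3,110.13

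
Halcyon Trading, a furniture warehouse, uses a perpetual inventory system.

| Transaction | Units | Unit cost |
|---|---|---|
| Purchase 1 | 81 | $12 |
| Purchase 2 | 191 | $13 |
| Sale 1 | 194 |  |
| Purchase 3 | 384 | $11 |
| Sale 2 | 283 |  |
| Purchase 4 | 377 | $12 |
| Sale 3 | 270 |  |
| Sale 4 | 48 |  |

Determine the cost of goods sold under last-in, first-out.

COGS = $9,448

Sale 1 (194) [LIFO — newest first]: 191 @ $13 + 3 @ $12 = $2,519
Sale 2 (283) [LIFO — newest first]: 283 @ $11 = $3,113
Sale 3 (270) [LIFO — newest first]: 270 @ $12 = $3,240
Sale 4 (48) [LIFO — newest first]: 48 @ $12 = $576
Total COGS = $2,519 + $3,113 + $3,240 + $576 = $9,448
Ending inventory: 78 @ $12 + 101 @ $11 + 59 @ $12 = $2,755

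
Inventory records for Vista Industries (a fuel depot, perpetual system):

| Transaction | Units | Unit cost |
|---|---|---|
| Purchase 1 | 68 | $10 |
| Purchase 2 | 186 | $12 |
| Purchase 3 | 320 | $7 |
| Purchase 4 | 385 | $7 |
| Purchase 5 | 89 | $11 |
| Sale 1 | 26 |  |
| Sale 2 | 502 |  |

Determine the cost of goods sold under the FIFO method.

Sale 1 (26) [FIFO — oldest first]: 26 @ $10 = $260
Sale 2 (502) [FIFO — oldest first]: 42 @ $10 + 186 @ $12 + 274 @ $7 = $4,570
Total COGS = $260 + $4,570 = $4,830
Ending inventory: 46 @ $7 + 385 @ $7 + 89 @ $11 = $3,996

COGS = $4,830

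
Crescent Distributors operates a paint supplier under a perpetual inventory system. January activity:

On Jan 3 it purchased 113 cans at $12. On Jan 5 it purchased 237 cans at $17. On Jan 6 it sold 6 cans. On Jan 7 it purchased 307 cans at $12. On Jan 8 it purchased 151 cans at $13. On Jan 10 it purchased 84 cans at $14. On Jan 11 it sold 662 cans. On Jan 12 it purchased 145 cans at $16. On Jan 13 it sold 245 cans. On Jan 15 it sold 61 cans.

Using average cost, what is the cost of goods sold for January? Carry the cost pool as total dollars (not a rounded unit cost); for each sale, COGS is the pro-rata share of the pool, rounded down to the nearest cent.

COGS = $13,608.93

After Jan 3: 113 on hand, pool $1,356.00 (≈ $12.0000 each)
After Jan 5: 350 on hand, pool $5,385.00 (≈ $15.3857 each)
Jan 6, sell 6: 6/350 × $5,385.00 → $92.31
After Jan 7: 651 on hand, pool $8,976.69 (≈ $13.7891 each)
After Jan 8: 802 on hand, pool $10,939.69 (≈ $13.6405 each)
After Jan 10: 886 on hand, pool $12,115.69 (≈ $13.6746 each)
Jan 11, sell 662: 662/886 × $12,115.69 → $9,052.58
After Jan 12: 369 on hand, pool $5,383.11 (≈ $14.5884 each)
Jan 13, sell 245: 245/369 × $5,383.11 → $3,574.15
Jan 15, sell 61: 61/124 × $1,808.96 → $889.89
Total COGS = $92.31 + $9,052.58 + $3,574.15 + $889.89 = $13,608.93
Ending inventory (cost pool remaining) = $919.07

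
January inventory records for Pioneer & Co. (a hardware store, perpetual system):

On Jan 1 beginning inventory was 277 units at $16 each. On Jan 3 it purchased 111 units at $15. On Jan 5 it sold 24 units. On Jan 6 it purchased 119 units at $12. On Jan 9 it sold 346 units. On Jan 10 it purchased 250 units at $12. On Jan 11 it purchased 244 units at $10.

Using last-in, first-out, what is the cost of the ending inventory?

Ending inventory = $7,632

Jan 5, 24 sold [LIFO — newest first]: 24 @ $15 = $360
Jan 9, 346 sold [LIFO — newest first]: 119 @ $12 + 87 @ $15 + 140 @ $16 = $4,973
Total COGS = $360 + $4,973 = $5,333
Ending inventory: 137 @ $16 + 250 @ $12 + 244 @ $10 = $7,632
Check: goods available $12,965 = COGS $5,333 + ending $7,632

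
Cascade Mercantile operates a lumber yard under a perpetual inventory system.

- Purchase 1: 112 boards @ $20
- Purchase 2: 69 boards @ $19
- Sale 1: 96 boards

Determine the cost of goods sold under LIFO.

COGS = $1,851

Sale 1 (96) [LIFO — newest first]: 69 @ $19 + 27 @ $20 = $1,851
Ending inventory: 85 @ $20 = $1,700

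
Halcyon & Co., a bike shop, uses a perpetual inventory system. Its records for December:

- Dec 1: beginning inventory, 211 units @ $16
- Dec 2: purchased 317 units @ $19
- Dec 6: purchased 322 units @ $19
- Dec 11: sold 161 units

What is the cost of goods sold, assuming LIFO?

COGS = $3,059

Dec 11, 161 sold [LIFO — newest first]: 161 @ $19 = $3,059
Ending inventory: 211 @ $16 + 317 @ $19 + 161 @ $19 = $12,458
Check: goods available $15,517 = COGS $3,059 + ending $12,458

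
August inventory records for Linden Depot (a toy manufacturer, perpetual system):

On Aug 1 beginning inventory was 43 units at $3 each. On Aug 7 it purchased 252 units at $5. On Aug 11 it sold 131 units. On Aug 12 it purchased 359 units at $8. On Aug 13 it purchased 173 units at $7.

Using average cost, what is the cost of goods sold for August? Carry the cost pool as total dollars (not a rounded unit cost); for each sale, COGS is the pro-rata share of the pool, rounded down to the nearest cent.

COGS = $616.81

After Aug 1: 43 on hand, pool $129.00 (≈ $3.0000 each)
After Aug 7: 295 on hand, pool $1,389.00 (≈ $4.7085 each)
Aug 11, sell 131: 131/295 × $1,389.00 → $616.81
After Aug 12: 523 on hand, pool $3,644.19 (≈ $6.9679 each)
After Aug 13: 696 on hand, pool $4,855.19 (≈ $6.9758 each)
Ending inventory (cost pool remaining) = $4,855.19
Check: goods available $5,472.00 = COGS $616.81 + ending $4,855.19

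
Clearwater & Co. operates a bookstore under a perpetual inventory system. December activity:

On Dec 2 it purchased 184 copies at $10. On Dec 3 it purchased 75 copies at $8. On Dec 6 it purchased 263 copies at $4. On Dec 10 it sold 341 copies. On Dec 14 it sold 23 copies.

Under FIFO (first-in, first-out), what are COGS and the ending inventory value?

Dec 10, 341 sold [FIFO — oldest first]: 184 @ $10 + 75 @ $8 + 82 @ $4 = $2,768
Dec 14, 23 sold [FIFO — oldest first]: 23 @ $4 = $92
Total COGS = $2,768 + $92 = $2,860
Ending inventory: 158 @ $4 = $632

COGS = $2,860; ending inventory = $632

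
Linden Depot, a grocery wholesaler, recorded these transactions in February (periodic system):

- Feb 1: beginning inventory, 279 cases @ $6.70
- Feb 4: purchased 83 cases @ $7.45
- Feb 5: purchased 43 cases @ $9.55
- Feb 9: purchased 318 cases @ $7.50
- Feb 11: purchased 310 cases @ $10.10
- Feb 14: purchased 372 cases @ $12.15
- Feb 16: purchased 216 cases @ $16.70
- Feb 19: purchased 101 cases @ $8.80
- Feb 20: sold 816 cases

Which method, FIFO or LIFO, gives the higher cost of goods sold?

LIFO

FIFO COGS: 279 @ $6.70 + 83 @ $7.45 + 43 @ $9.55 + 318 @ $7.50 + 93 @ $10.10 = $6,222.60
LIFO COGS: 101 @ $8.80 + 216 @ $16.70 + 372 @ $12.15 + 127 @ $10.10 = $10,298.50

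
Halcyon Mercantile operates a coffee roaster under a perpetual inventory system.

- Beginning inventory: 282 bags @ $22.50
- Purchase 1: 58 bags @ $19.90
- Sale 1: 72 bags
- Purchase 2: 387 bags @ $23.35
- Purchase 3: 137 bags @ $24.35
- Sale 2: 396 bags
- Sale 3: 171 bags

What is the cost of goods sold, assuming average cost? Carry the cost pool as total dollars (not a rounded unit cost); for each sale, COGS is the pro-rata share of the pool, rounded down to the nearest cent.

After Beginning: 282 on hand, pool $6,345.00 (≈ $22.5000 each)
After Purchase 1: 340 on hand, pool $7,499.20 (≈ $22.0565 each)
Sale 1, sell 72: 72/340 × $7,499.20 → $1,588.06
After Purchase 2: 655 on hand, pool $14,947.59 (≈ $22.8207 each)
After Purchase 3: 792 on hand, pool $18,283.54 (≈ $23.0853 each)
Sale 2, sell 396: 396/792 × $18,283.54 → $9,141.77
Sale 3, sell 171: 171/396 × $9,141.77 → $3,947.58
Total COGS = $1,588.06 + $9,141.77 + $3,947.58 = $14,677.41
Ending inventory (cost pool remaining) = $5,194.19

COGS = $14,677.41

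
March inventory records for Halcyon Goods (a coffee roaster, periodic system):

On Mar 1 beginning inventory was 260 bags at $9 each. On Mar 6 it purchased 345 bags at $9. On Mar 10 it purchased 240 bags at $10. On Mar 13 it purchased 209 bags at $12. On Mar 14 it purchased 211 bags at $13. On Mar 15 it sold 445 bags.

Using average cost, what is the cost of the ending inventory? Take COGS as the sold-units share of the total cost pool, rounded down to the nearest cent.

Mar 15, sell 445: 445/1265 × $13,096.00 → $4,606.89
Ending inventory (cost pool remaining) = $8,489.11

Ending inventory = $8,489.11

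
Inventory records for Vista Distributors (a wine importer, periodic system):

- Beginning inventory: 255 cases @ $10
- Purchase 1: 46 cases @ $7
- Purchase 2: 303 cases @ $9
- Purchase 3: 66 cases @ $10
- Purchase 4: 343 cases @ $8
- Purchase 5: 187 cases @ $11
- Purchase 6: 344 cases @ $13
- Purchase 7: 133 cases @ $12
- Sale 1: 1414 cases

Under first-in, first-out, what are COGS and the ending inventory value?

Sale 1 (1414) [FIFO — oldest first]: 255 @ $10 + 46 @ $7 + 303 @ $9 + 66 @ $10 + 343 @ $8 + 187 @ $11 + 214 @ $13 = $13,842
Ending inventory: 130 @ $13 + 133 @ $12 = $3,286

COGS = $13,842; ending inventory = $3,286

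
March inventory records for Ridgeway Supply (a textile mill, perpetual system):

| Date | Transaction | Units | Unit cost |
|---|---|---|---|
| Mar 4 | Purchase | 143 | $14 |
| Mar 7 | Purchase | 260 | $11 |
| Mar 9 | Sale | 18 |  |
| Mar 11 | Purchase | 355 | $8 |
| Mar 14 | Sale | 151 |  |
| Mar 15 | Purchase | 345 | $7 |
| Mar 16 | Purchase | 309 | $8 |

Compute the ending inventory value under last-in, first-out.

Ending inventory = $11,183

Mar 9, 18 sold [LIFO — newest first]: 18 @ $11 = $198
Mar 14, 151 sold [LIFO — newest first]: 151 @ $8 = $1,208
Total COGS = $198 + $1,208 = $1,406
Ending inventory: 143 @ $14 + 242 @ $11 + 204 @ $8 + 345 @ $7 + 309 @ $8 = $11,183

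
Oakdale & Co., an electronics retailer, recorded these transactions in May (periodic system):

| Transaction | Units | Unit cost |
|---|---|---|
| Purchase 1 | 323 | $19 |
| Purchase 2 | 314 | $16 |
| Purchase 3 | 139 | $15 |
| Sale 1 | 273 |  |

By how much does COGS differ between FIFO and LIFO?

FIFO COGS: 273 @ $19 = $5,187
LIFO COGS: 139 @ $15 + 134 @ $16 = $4,229
Difference = |$5,187 − $4,229| = $958

$958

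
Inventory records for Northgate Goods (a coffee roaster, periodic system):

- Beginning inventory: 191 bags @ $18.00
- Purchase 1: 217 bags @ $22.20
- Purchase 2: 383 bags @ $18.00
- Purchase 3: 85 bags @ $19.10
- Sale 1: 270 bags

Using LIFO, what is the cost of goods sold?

Sale 1 (270) [LIFO — newest first]: 85 @ $19.10 + 185 @ $18.00 = $4,953.50
Ending inventory: 191 @ $18.00 + 217 @ $22.20 + 198 @ $18.00 = $11,819.40
Check: goods available $16,772.90 = COGS $4,953.50 + ending $11,819.40

COGS = $4,953.50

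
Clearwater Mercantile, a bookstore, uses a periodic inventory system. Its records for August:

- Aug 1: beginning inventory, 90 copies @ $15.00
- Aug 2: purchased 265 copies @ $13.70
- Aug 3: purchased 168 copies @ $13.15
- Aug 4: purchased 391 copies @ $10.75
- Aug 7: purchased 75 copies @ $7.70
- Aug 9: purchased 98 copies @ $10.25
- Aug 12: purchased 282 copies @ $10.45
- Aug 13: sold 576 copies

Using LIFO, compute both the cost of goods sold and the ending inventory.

Aug 13, 576 sold [LIFO — newest first]: 282 @ $10.45 + 98 @ $10.25 + 75 @ $7.70 + 121 @ $10.75 = $5,829.65
Ending inventory: 90 @ $15.00 + 265 @ $13.70 + 168 @ $13.15 + 270 @ $10.75 = $10,092.20
Check: goods available $15,921.85 = COGS $5,829.65 + ending $10,092.20

COGS = $5,829.65; ending inventory = $10,092.20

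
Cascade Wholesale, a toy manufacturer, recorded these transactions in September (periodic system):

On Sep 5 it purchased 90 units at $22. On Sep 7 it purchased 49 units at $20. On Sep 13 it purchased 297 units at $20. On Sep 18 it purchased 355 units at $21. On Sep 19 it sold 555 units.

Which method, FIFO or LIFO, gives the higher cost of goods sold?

FIFO COGS: 90 @ $22 + 49 @ $20 + 297 @ $20 + 119 @ $21 = $11,399
LIFO COGS: 355 @ $21 + 200 @ $20 = $11,455

LIFO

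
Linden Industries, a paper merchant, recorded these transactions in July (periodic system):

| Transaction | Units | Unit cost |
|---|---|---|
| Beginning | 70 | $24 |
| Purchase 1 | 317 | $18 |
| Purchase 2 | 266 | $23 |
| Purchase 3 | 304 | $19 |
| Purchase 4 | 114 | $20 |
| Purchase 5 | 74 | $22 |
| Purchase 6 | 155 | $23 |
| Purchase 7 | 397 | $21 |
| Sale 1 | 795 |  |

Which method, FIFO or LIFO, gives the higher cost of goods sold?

LIFO

FIFO COGS: 70 @ $24 + 317 @ $18 + 266 @ $23 + 142 @ $19 = $16,202
LIFO COGS: 397 @ $21 + 155 @ $23 + 74 @ $22 + 114 @ $20 + 55 @ $19 = $16,855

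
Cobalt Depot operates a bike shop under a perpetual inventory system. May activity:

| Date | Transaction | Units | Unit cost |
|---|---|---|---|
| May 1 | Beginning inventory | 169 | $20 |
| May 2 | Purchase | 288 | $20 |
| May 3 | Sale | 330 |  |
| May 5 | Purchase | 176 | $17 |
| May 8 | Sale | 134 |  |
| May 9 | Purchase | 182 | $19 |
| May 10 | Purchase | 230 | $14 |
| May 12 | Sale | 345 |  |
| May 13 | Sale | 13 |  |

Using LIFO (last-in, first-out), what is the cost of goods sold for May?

May 3, 330 sold [LIFO — newest first]: 288 @ $20 + 42 @ $20 = $6,600
May 8, 134 sold [LIFO — newest first]: 134 @ $17 = $2,278
May 12, 345 sold [LIFO — newest first]: 230 @ $14 + 115 @ $19 = $5,405
May 13, 13 sold [LIFO — newest first]: 13 @ $19 = $247
Total COGS = $6,600 + $2,278 + $5,405 + $247 = $14,530
Ending inventory: 127 @ $20 + 42 @ $17 + 54 @ $19 = $4,280
Check: goods available $18,810 = COGS $14,530 + ending $4,280

COGS = $14,530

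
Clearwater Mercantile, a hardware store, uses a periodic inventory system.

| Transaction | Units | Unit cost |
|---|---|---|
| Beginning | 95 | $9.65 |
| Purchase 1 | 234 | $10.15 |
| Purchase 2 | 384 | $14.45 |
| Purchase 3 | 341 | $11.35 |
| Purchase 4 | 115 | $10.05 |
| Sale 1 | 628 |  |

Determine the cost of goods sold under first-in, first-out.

Sale 1 (628) [FIFO — oldest first]: 95 @ $9.65 + 234 @ $10.15 + 299 @ $14.45 = $7,612.40
Ending inventory: 85 @ $14.45 + 341 @ $11.35 + 115 @ $10.05 = $6,254.35

COGS = $7,612.40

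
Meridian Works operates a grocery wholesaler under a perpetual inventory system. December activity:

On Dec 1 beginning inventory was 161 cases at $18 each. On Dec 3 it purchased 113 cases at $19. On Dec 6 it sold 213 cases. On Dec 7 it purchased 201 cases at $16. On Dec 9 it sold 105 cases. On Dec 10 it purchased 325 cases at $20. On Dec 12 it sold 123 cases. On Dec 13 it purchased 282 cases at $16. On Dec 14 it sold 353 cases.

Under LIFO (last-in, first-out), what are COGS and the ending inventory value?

COGS = $14,019; ending inventory = $5,254

Dec 6, 213 sold [LIFO — newest first]: 113 @ $19 + 100 @ $18 = $3,947
Dec 9, 105 sold [LIFO — newest first]: 105 @ $16 = $1,680
Dec 12, 123 sold [LIFO — newest first]: 123 @ $20 = $2,460
Dec 14, 353 sold [LIFO — newest first]: 282 @ $16 + 71 @ $20 = $5,932
Total COGS = $3,947 + $1,680 + $2,460 + $5,932 = $14,019
Ending inventory: 61 @ $18 + 96 @ $16 + 131 @ $20 = $5,254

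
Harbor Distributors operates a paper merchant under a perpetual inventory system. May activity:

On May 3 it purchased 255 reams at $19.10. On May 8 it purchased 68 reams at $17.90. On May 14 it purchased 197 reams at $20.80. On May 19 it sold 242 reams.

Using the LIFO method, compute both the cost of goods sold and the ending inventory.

May 19, 242 sold [LIFO — newest first]: 197 @ $20.80 + 45 @ $17.90 = $4,903.10
Ending inventory: 255 @ $19.10 + 23 @ $17.90 = $5,282.20

COGS = $4,903.10; ending inventory = $5,282.20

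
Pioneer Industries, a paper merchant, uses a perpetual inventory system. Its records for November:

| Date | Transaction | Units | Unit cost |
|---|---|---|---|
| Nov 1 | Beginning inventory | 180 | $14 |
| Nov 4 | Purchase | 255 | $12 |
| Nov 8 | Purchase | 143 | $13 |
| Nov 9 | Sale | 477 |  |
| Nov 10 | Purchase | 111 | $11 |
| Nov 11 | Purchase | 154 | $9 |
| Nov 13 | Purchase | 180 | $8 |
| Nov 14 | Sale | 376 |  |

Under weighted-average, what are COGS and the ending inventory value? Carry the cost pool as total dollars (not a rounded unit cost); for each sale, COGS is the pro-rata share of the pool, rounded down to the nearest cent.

After Nov 1: 180 on hand, pool $2,520.00 (≈ $14.0000 each)
After Nov 4: 435 on hand, pool $5,580.00 (≈ $12.8276 each)
After Nov 8: 578 on hand, pool $7,439.00 (≈ $12.8702 each)
Nov 9, sell 477: 477/578 × $7,439.00 → $6,139.10
After Nov 10: 212 on hand, pool $2,520.90 (≈ $11.8910 each)
After Nov 11: 366 on hand, pool $3,906.90 (≈ $10.6746 each)
After Nov 13: 546 on hand, pool $5,346.90 (≈ $9.7929 each)
Nov 14, sell 376: 376/546 × $5,346.90 → $3,682.11
Total COGS = $6,139.10 + $3,682.11 = $9,821.21
Ending inventory (cost pool remaining) = $1,664.79
Check: goods available $11,486.00 = COGS $9,821.21 + ending $1,664.79

COGS = $9,821.21; ending inventory = $1,664.79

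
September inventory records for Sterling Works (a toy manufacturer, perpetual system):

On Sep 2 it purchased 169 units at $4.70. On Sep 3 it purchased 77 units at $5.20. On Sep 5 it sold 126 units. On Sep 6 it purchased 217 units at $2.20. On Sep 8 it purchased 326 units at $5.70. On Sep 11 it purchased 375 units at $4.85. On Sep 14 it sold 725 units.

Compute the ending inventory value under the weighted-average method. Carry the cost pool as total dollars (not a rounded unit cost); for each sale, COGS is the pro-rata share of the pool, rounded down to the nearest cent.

After Sep 2: 169 on hand, pool $794.30 (≈ $4.7000 each)
After Sep 3: 246 on hand, pool $1,194.70 (≈ $4.8565 each)
Sep 5, sell 126: 126/246 × $1,194.70 → $611.91
After Sep 6: 337 on hand, pool $1,060.19 (≈ $3.1460 each)
After Sep 8: 663 on hand, pool $2,918.39 (≈ $4.4018 each)
After Sep 11: 1038 on hand, pool $4,737.14 (≈ $4.5637 each)
Sep 14, sell 725: 725/1038 × $4,737.14 → $3,308.69
Total COGS = $611.91 + $3,308.69 = $3,920.60
Ending inventory (cost pool remaining) = $1,428.45

Ending inventory = $1,428.45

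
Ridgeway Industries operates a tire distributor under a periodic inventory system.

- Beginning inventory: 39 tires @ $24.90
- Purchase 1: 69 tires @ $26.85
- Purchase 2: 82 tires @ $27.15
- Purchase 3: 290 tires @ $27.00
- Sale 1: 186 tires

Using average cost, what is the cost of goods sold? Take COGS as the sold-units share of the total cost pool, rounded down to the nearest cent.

COGS = $4,991.01

Sale 1, sell 186: 186/480 × $12,880.05 → $4,991.01
Ending inventory (cost pool remaining) = $7,889.04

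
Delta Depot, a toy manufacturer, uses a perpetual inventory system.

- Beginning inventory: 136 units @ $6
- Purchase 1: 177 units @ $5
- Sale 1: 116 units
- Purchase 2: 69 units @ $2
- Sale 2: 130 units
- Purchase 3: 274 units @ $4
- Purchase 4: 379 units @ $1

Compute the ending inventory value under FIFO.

Sale 1 (116) [FIFO — oldest first]: 116 @ $6 = $696
Sale 2 (130) [FIFO — oldest first]: 20 @ $6 + 110 @ $5 = $670
Total COGS = $696 + $670 = $1,366
Ending inventory: 67 @ $5 + 69 @ $2 + 274 @ $4 + 379 @ $1 = $1,948
Check: goods available $3,314 = COGS $1,366 + ending $1,948

Ending inventory = $1,948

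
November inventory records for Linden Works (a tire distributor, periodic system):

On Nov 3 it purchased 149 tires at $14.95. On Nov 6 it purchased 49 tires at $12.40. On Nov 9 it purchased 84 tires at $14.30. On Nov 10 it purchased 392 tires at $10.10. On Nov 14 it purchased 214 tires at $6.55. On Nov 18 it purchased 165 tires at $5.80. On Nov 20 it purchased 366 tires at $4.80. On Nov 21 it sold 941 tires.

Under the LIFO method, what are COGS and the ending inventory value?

COGS = $6,095.10; ending inventory = $6,015.95

Nov 21, 941 sold [LIFO — newest first]: 366 @ $4.80 + 165 @ $5.80 + 214 @ $6.55 + 196 @ $10.10 = $6,095.10
Ending inventory: 149 @ $14.95 + 49 @ $12.40 + 84 @ $14.30 + 196 @ $10.10 = $6,015.95
Check: goods available $12,111.05 = COGS $6,095.10 + ending $6,015.95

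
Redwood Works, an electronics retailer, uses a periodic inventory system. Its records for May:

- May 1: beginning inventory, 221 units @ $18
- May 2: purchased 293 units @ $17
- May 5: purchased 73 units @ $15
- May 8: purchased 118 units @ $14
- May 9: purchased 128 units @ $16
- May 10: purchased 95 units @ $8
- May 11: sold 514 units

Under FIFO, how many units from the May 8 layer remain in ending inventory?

May 11, 514 sold [FIFO — oldest first]: 221 @ $18 + 293 @ $17 = $8,959
Ending inventory: 73 @ $15 + 118 @ $14 + 128 @ $16 + 95 @ $8 = $5,555

118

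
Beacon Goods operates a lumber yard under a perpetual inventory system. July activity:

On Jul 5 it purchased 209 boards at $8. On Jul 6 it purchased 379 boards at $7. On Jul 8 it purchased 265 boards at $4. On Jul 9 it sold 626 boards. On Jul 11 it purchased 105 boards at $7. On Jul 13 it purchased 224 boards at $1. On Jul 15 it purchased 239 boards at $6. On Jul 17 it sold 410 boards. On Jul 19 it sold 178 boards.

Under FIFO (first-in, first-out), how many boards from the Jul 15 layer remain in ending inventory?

Jul 9, 626 sold [FIFO — oldest first]: 209 @ $8 + 379 @ $7 + 38 @ $4 = $4,477
Jul 17, 410 sold [FIFO — oldest first]: 227 @ $4 + 105 @ $7 + 78 @ $1 = $1,721
Jul 19, 178 sold [FIFO — oldest first]: 146 @ $1 + 32 @ $6 = $338
Total COGS = $4,477 + $1,721 + $338 = $6,536
Ending inventory: 207 @ $6 = $1,242

207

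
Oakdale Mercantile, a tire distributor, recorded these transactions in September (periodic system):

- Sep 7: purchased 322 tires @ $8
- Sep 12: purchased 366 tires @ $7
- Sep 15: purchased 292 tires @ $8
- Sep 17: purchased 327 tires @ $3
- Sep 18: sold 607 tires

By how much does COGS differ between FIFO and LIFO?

$1,350

FIFO COGS: 322 @ $8 + 285 @ $7 = $4,571
LIFO COGS: 327 @ $3 + 280 @ $8 = $3,221
Difference = |$4,571 − $3,221| = $1,350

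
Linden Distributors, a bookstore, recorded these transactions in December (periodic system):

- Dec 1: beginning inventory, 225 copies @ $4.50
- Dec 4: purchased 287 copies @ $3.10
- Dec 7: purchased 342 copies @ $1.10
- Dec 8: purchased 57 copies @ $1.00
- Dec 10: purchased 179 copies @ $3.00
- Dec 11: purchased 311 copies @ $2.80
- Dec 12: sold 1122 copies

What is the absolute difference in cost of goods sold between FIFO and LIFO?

FIFO COGS: 225 @ $4.50 + 287 @ $3.10 + 342 @ $1.10 + 57 @ $1.00 + 179 @ $3.00 + 32 @ $2.80 = $2,962.00
LIFO COGS: 311 @ $2.80 + 179 @ $3.00 + 57 @ $1.00 + 342 @ $1.10 + 233 @ $3.10 = $2,563.30
Difference = |$2,962.00 − $2,563.30| = $398.70

$398.70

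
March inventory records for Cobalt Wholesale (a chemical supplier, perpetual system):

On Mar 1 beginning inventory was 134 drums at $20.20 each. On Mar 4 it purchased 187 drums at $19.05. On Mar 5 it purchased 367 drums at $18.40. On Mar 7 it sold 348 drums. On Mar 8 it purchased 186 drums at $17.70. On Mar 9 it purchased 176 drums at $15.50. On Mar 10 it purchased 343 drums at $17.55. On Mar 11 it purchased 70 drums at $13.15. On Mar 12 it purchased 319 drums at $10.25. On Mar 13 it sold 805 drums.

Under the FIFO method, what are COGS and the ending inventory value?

COGS = $20,849.80; ending inventory = $8,402.25

Mar 7, 348 sold [FIFO — oldest first]: 134 @ $20.20 + 187 @ $19.05 + 27 @ $18.40 = $6,765.95
Mar 13, 805 sold [FIFO — oldest first]: 340 @ $18.40 + 186 @ $17.70 + 176 @ $15.50 + 103 @ $17.55 = $14,083.85
Total COGS = $6,765.95 + $14,083.85 = $20,849.80
Ending inventory: 240 @ $17.55 + 70 @ $13.15 + 319 @ $10.25 = $8,402.25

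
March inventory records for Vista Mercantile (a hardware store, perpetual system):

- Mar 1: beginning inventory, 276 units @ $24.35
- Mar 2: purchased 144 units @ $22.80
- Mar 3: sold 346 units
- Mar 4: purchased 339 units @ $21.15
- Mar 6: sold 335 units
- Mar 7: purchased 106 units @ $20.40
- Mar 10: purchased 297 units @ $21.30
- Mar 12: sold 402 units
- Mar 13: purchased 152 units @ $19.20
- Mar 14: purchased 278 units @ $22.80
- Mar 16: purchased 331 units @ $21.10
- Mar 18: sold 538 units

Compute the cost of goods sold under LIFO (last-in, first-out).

Mar 3, 346 sold [LIFO — newest first]: 144 @ $22.80 + 202 @ $24.35 = $8,201.90
Mar 6, 335 sold [LIFO — newest first]: 335 @ $21.15 = $7,085.25
Mar 12, 402 sold [LIFO — newest first]: 297 @ $21.30 + 105 @ $20.40 = $8,468.10
Mar 18, 538 sold [LIFO — newest first]: 331 @ $21.10 + 207 @ $22.80 = $11,703.70
Total COGS = $8,201.90 + $7,085.25 + $8,468.10 + $11,703.70 = $35,458.95
Ending inventory: 74 @ $24.35 + 4 @ $21.15 + 1 @ $20.40 + 152 @ $19.20 + 71 @ $22.80 = $6,444.10
Check: goods available $41,903.05 = COGS $35,458.95 + ending $6,444.10

COGS = $35,458.95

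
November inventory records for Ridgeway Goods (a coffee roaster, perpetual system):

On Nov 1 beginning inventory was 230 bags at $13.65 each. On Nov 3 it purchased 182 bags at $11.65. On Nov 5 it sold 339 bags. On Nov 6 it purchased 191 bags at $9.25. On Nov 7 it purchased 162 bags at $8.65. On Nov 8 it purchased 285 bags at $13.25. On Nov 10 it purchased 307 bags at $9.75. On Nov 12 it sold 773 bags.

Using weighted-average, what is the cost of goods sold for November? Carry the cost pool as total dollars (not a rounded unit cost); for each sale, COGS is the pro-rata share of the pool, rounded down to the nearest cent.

After Nov 1: 230 on hand, pool $3,139.50 (≈ $13.6500 each)
After Nov 3: 412 on hand, pool $5,259.80 (≈ $12.7665 each)
Nov 5, sell 339: 339/412 × $5,259.80 → $4,327.84
After Nov 6: 264 on hand, pool $2,698.71 (≈ $10.2224 each)
After Nov 7: 426 on hand, pool $4,100.01 (≈ $9.6244 each)
After Nov 8: 711 on hand, pool $7,876.26 (≈ $11.0777 each)
After Nov 10: 1018 on hand, pool $10,869.51 (≈ $10.6773 each)
Nov 12, sell 773: 773/1018 × $10,869.51 → $8,253.56
Total COGS = $4,327.84 + $8,253.56 = $12,581.40
Ending inventory (cost pool remaining) = $2,615.95

COGS = $12,581.40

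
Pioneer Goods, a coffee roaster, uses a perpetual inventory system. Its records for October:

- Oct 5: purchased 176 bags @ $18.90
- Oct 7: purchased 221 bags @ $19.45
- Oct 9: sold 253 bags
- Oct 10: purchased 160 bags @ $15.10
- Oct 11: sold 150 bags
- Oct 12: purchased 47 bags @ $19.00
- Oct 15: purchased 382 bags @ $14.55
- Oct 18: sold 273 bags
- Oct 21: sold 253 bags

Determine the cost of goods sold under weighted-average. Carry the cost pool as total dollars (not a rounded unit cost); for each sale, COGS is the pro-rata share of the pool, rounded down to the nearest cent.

COGS = $15,604.58

After Oct 5: 176 on hand, pool $3,326.40 (≈ $18.9000 each)
After Oct 7: 397 on hand, pool $7,624.85 (≈ $19.2062 each)
Oct 9, sell 253: 253/397 × $7,624.85 → $4,859.16
After Oct 10: 304 on hand, pool $5,181.69 (≈ $17.0450 each)
Oct 11, sell 150: 150/304 × $5,181.69 → $2,556.75
After Oct 12: 201 on hand, pool $3,517.94 (≈ $17.5022 each)
After Oct 15: 583 on hand, pool $9,076.04 (≈ $15.5678 each)
Oct 18, sell 273: 273/583 × $9,076.04 → $4,250.01
Oct 21, sell 253: 253/310 × $4,826.03 → $3,938.66
Total COGS = $4,859.16 + $2,556.75 + $4,250.01 + $3,938.66 = $15,604.58
Ending inventory (cost pool remaining) = $887.37
Check: goods available $16,491.95 = COGS $15,604.58 + ending $887.37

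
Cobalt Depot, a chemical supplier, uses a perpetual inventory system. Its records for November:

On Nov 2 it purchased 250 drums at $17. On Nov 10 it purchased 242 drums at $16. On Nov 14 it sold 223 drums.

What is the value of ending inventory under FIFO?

Ending inventory = $4,331

Nov 14, 223 sold [FIFO — oldest first]: 223 @ $17 = $3,791
Ending inventory: 27 @ $17 + 242 @ $16 = $4,331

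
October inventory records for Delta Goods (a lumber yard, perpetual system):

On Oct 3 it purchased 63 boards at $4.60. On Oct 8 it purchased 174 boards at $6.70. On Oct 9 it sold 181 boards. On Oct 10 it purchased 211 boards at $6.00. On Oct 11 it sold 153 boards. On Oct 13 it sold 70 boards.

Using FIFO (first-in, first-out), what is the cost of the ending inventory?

Oct 9, 181 sold [FIFO — oldest first]: 63 @ $4.60 + 118 @ $6.70 = $1,080.40
Oct 11, 153 sold [FIFO — oldest first]: 56 @ $6.70 + 97 @ $6.00 = $957.20
Oct 13, 70 sold [FIFO — oldest first]: 70 @ $6.00 = $420.00
Total COGS = $1,080.40 + $957.20 + $420.00 = $2,457.60
Ending inventory: 44 @ $6.00 = $264.00

Ending inventory = $264.00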